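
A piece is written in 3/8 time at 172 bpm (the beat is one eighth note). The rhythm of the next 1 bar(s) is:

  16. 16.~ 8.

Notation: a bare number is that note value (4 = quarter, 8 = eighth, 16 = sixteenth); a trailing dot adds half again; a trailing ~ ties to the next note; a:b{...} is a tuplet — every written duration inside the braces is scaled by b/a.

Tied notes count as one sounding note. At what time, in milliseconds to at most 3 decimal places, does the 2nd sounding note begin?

1. 0.0ms @ 0 + 261.628ms (3/4)
2. 261.628ms @ 3/4 + 784.884ms (9/4)

note 2 onset = 3/4b = 261.628ms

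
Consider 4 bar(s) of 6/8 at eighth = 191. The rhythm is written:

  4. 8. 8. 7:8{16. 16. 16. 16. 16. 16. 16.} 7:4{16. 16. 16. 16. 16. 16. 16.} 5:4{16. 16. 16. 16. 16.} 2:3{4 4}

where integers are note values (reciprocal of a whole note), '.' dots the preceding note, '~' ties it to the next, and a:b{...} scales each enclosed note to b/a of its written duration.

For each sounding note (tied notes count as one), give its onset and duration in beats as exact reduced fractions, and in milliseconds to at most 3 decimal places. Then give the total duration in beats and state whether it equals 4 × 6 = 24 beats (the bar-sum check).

1) 0.0ms=0b +942.408ms=3b
2) 942.408ms=3b +471.204ms=3/2b
3) 1413.613ms=9/2b +471.204ms=3/2b
4) 1884.817ms=6b +269.26ms=6/7b
5) 2154.076ms=48/7b +269.26ms=6/7b
6) 2423.336ms=54/7b +269.26ms=6/7b
7) 2692.595ms=60/7b +269.26ms=6/7b
8) 2961.855ms=66/7b +269.26ms=6/7b
9) 3231.114ms=72/7b +269.26ms=6/7b
10) 3500.374ms=78/7b +269.26ms=6/7b
11) 3769.634ms=12b +134.63ms=3/7b
12) 3904.263ms=87/7b +134.63ms=3/7b
13) 4038.893ms=90/7b +134.63ms=3/7b
14) 4173.523ms=93/7b +134.63ms=3/7b
15) 4308.153ms=96/7b +134.63ms=3/7b
16) 4442.782ms=99/7b +134.63ms=3/7b
17) 4577.412ms=102/7b +134.63ms=3/7b
18) 4712.042ms=15b +188.482ms=3/5b
19) 4900.524ms=78/5b +188.482ms=3/5b
20) 5089.005ms=81/5b +188.482ms=3/5b
21) 5277.487ms=84/5b +188.482ms=3/5b
22) 5465.969ms=87/5b +188.482ms=3/5b
23) 5654.45ms=18b +942.408ms=3b
24) 6596.859ms=21b +942.408ms=3b
Σ=24b of 24 (191bpm 6/8) — PASS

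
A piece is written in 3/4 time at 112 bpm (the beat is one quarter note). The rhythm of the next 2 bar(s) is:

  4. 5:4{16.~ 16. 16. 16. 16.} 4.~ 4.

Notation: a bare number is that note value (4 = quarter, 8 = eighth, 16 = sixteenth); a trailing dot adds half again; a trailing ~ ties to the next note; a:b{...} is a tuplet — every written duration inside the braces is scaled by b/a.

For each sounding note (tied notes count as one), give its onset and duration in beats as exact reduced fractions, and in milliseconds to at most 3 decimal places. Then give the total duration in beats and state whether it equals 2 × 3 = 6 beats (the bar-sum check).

1) 0.0ms=0b +803.571ms=3/2b
2) 803.571ms=3/2b +321.429ms=3/5b
3) 1125.0ms=21/10b +160.714ms=3/10b
4) 1285.714ms=12/5b +160.714ms=3/10b
5) 1446.429ms=27/10b +160.714ms=3/10b
6) 1607.143ms=3b +1607.143ms=3b
Σ=6b of 6 (112bpm 3/4) — PASS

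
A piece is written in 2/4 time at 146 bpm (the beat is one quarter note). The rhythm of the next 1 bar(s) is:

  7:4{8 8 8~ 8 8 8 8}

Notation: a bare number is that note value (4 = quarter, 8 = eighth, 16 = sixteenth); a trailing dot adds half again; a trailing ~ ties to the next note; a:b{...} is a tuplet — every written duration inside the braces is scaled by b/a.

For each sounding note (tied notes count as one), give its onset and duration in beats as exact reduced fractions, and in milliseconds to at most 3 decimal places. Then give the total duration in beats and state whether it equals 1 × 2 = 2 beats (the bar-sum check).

1) 0.0ms=0b +117.417ms=2/7b
2) 117.417ms=2/7b +117.417ms=2/7b
3) 234.834ms=4/7b +234.834ms=4/7b
4) 469.667ms=8/7b +117.417ms=2/7b
5) 587.084ms=10/7b +117.417ms=2/7b
6) 704.501ms=12/7b +117.417ms=2/7b
Σ=2b of 2 (146bpm 2/4) — PASS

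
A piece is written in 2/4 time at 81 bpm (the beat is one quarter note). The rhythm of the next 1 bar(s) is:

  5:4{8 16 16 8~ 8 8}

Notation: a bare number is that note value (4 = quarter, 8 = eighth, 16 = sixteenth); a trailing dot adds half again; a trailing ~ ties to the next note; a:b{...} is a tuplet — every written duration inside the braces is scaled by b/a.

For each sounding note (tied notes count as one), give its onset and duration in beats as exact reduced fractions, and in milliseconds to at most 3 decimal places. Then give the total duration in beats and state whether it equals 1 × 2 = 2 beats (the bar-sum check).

1) 0.0ms=0b +296.296ms=2/5b
2) 296.296ms=2/5b +148.148ms=1/5b
3) 444.444ms=3/5b +148.148ms=1/5b
4) 592.593ms=4/5b +592.593ms=4/5b
5) 1185.185ms=8/5b +296.296ms=2/5b
Σ=2b of 2 (81bpm 2/4) — PASS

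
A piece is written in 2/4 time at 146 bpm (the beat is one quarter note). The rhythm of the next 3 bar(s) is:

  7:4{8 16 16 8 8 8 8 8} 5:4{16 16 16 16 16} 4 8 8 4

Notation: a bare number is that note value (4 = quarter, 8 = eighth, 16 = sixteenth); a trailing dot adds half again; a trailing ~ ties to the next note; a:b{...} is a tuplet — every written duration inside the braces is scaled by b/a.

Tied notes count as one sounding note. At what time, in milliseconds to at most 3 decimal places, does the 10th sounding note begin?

note 10 onset = 11/5b = 904.11ms

1. 0.0ms @ 0 + 117.417ms (2/7)
2. 117.417ms @ 2/7 + 58.708ms (1/7)
3. 176.125ms @ 3/7 + 58.708ms (1/7)
4. 234.834ms @ 4/7 + 117.417ms (2/7)
5. 352.25ms @ 6/7 + 117.417ms (2/7)
6. 469.667ms @ 8/7 + 117.417ms (2/7)
7. 587.084ms @ 10/7 + 117.417ms (2/7)
8. 704.501ms @ 12/7 + 117.417ms (2/7)
9. 821.918ms @ 2 + 82.192ms (1/5)
10. 904.11ms @ 11/5 + 82.192ms (1/5)
11. 986.301ms @ 12/5 + 82.192ms (1/5)
12. 1068.493ms @ 13/5 + 82.192ms (1/5)
13. 1150.685ms @ 14/5 + 82.192ms (1/5)
14. 1232.877ms @ 3 + 410.959ms (1)
15. 1643.836ms @ 4 + 205.479ms (1/2)
16. 1849.315ms @ 9/2 + 205.479ms (1/2)
17. 2054.795ms @ 5 + 410.959ms (1)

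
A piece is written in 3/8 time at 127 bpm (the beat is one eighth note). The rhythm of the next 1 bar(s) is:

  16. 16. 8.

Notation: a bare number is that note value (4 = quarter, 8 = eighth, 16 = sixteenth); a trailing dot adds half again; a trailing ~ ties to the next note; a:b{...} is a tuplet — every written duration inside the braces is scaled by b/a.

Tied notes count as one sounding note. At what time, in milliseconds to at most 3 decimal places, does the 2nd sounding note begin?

1. 0.0ms @ 0 + 354.331ms (3/4)
2. 354.331ms @ 3/4 + 354.331ms (3/4)
3. 708.661ms @ 3/2 + 708.661ms (3/2)

note 2 onset = 3/4b = 354.331ms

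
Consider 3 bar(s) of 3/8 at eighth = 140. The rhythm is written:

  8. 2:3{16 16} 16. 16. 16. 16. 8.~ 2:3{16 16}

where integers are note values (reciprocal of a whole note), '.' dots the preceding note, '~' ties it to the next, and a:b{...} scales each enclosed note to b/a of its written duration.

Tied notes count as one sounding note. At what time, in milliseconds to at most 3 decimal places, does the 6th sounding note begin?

note 6 onset = 9/2b = 1928.571ms

1. 0.0ms @ 0 + 642.857ms (3/2)
2. 642.857ms @ 3/2 + 321.429ms (3/4)
3. 964.286ms @ 9/4 + 321.429ms (3/4)
4. 1285.714ms @ 3 + 321.429ms (3/4)
5. 1607.143ms @ 15/4 + 321.429ms (3/4)
6. 1928.571ms @ 9/2 + 321.429ms (3/4)
7. 2250.0ms @ 21/4 + 321.429ms (3/4)
8. 2571.429ms @ 6 + 964.286ms (9/4)
9. 3535.714ms @ 33/4 + 321.429ms (3/4)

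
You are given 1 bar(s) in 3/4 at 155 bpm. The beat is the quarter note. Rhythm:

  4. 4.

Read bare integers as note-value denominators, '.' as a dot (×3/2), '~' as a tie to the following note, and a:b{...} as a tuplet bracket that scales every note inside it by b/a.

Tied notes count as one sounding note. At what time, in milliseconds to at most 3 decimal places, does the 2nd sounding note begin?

1. 0.0ms @ 0 + 580.645ms (3/2)
2. 580.645ms @ 3/2 + 580.645ms (3/2)

note 2 onset = 3/2b = 580.645ms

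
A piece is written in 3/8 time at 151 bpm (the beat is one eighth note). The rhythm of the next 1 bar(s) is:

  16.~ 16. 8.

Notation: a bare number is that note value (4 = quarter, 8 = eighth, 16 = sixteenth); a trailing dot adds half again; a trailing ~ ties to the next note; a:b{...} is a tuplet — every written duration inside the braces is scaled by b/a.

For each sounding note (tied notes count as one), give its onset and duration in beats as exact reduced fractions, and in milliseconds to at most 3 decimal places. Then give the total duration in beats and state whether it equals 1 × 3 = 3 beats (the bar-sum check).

1) 0.0ms=0b +596.026ms=3/2b
2) 596.026ms=3/2b +596.026ms=3/2b
Σ=3b of 3 (151bpm 3/8) — PASS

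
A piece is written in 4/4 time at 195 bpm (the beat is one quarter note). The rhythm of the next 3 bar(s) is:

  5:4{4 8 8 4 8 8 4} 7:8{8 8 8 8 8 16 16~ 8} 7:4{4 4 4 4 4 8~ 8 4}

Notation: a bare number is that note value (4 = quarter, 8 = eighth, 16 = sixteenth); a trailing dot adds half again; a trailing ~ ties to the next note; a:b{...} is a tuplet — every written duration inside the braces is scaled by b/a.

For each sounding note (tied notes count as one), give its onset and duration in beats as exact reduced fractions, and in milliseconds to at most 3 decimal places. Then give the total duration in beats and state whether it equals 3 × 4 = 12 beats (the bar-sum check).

1) 0.0ms=0b +246.154ms=4/5b
2) 246.154ms=4/5b +123.077ms=2/5b
3) 369.231ms=6/5b +123.077ms=2/5b
4) 492.308ms=8/5b +246.154ms=4/5b
5) 738.462ms=12/5b +123.077ms=2/5b
6) 861.538ms=14/5b +123.077ms=2/5b
7) 984.615ms=16/5b +246.154ms=4/5b
8) 1230.769ms=4b +175.824ms=4/7b
9) 1406.593ms=32/7b +175.824ms=4/7b
10) 1582.418ms=36/7b +175.824ms=4/7b
11) 1758.242ms=40/7b +175.824ms=4/7b
12) 1934.066ms=44/7b +175.824ms=4/7b
13) 2109.89ms=48/7b +87.912ms=2/7b
14) 2197.802ms=50/7b +263.736ms=6/7b
15) 2461.538ms=8b +175.824ms=4/7b
16) 2637.363ms=60/7b +175.824ms=4/7b
17) 2813.187ms=64/7b +175.824ms=4/7b
18) 2989.011ms=68/7b +175.824ms=4/7b
19) 3164.835ms=72/7b +175.824ms=4/7b
20) 3340.659ms=76/7b +175.824ms=4/7b
21) 3516.484ms=80/7b +175.824ms=4/7b
Σ=12b of 12 (195bpm 4/4) — PASS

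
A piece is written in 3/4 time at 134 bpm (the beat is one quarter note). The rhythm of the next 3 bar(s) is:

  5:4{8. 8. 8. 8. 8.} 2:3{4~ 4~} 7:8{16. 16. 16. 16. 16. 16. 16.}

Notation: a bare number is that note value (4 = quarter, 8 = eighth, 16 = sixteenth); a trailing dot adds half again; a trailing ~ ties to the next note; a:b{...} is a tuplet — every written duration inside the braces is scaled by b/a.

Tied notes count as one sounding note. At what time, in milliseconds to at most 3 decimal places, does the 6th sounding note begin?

note 6 onset = 3b = 1343.284ms

1. 0.0ms @ 0 + 268.657ms (3/5)
2. 268.657ms @ 3/5 + 268.657ms (3/5)
3. 537.313ms @ 6/5 + 268.657ms (3/5)
4. 805.97ms @ 9/5 + 268.657ms (3/5)
5. 1074.627ms @ 12/5 + 268.657ms (3/5)
6. 1343.284ms @ 3 + 1535.181ms (24/7)
7. 2878.465ms @ 45/7 + 191.898ms (3/7)
8. 3070.362ms @ 48/7 + 191.898ms (3/7)
9. 3262.26ms @ 51/7 + 191.898ms (3/7)
10. 3454.158ms @ 54/7 + 191.898ms (3/7)
11. 3646.055ms @ 57/7 + 191.898ms (3/7)
12. 3837.953ms @ 60/7 + 191.898ms (3/7)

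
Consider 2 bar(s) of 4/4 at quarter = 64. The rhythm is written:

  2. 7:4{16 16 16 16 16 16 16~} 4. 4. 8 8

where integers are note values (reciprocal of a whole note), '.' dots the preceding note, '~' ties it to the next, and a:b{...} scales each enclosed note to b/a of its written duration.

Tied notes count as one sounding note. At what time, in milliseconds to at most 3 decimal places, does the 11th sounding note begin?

1. 0.0ms @ 0 + 2812.5ms (3)
2. 2812.5ms @ 3 + 133.929ms (1/7)
3. 2946.429ms @ 22/7 + 133.929ms (1/7)
4. 3080.357ms @ 23/7 + 133.929ms (1/7)
5. 3214.286ms @ 24/7 + 133.929ms (1/7)
6. 3348.214ms @ 25/7 + 133.929ms (1/7)
7. 3482.143ms @ 26/7 + 133.929ms (1/7)
8. 3616.071ms @ 27/7 + 1540.179ms (23/14)
9. 5156.25ms @ 11/2 + 1406.25ms (3/2)
10. 6562.5ms @ 7 + 468.75ms (1/2)
11. 7031.25ms @ 15/2 + 468.75ms (1/2)

note 11 onset = 15/2b = 7031.25ms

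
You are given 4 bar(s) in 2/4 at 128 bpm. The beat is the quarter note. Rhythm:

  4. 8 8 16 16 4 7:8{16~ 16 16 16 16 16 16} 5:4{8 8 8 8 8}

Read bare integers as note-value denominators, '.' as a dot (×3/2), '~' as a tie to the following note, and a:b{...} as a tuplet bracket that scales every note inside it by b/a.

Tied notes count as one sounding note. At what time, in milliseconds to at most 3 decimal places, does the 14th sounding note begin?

note 14 onset = 32/5b = 3000.0ms

1. 0.0ms @ 0 + 703.125ms (3/2)
2. 703.125ms @ 3/2 + 234.375ms (1/2)
3. 937.5ms @ 2 + 234.375ms (1/2)
4. 1171.875ms @ 5/2 + 117.188ms (1/4)
5. 1289.062ms @ 11/4 + 117.188ms (1/4)
6. 1406.25ms @ 3 + 468.75ms (1)
7. 1875.0ms @ 4 + 267.857ms (4/7)
8. 2142.857ms @ 32/7 + 133.929ms (2/7)
9. 2276.786ms @ 34/7 + 133.929ms (2/7)
10. 2410.714ms @ 36/7 + 133.929ms (2/7)
11. 2544.643ms @ 38/7 + 133.929ms (2/7)
12. 2678.571ms @ 40/7 + 133.929ms (2/7)
13. 2812.5ms @ 6 + 187.5ms (2/5)
14. 3000.0ms @ 32/5 + 187.5ms (2/5)
15. 3187.5ms @ 34/5 + 187.5ms (2/5)
16. 3375.0ms @ 36/5 + 187.5ms (2/5)
17. 3562.5ms @ 38/5 + 187.5ms (2/5)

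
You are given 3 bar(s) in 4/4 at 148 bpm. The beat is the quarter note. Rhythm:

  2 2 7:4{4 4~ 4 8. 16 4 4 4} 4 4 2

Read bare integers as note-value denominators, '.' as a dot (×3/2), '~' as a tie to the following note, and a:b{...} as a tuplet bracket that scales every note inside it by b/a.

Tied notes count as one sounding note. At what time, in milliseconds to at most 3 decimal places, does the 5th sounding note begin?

1. 0.0ms @ 0 + 810.811ms (2)
2. 810.811ms @ 2 + 810.811ms (2)
3. 1621.622ms @ 4 + 231.66ms (4/7)
4. 1853.282ms @ 32/7 + 463.32ms (8/7)
5. 2316.602ms @ 40/7 + 173.745ms (3/7)
6. 2490.347ms @ 43/7 + 57.915ms (1/7)
7. 2548.263ms @ 44/7 + 231.66ms (4/7)
8. 2779.923ms @ 48/7 + 231.66ms (4/7)
9. 3011.583ms @ 52/7 + 231.66ms (4/7)
10. 3243.243ms @ 8 + 405.405ms (1)
11. 3648.649ms @ 9 + 405.405ms (1)
12. 4054.054ms @ 10 + 810.811ms (2)

note 5 onset = 40/7b = 2316.602ms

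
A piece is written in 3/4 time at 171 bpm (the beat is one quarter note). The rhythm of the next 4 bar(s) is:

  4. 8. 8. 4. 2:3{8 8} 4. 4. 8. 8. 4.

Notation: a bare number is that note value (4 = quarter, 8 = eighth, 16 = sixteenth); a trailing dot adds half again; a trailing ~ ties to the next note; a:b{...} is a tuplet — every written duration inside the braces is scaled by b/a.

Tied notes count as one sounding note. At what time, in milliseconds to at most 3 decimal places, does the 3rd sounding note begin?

note 3 onset = 9/4b = 789.474ms

1. 0.0ms @ 0 + 526.316ms (3/2)
2. 526.316ms @ 3/2 + 263.158ms (3/4)
3. 789.474ms @ 9/4 + 263.158ms (3/4)
4. 1052.632ms @ 3 + 526.316ms (3/2)
5. 1578.947ms @ 9/2 + 263.158ms (3/4)
6. 1842.105ms @ 21/4 + 263.158ms (3/4)
7. 2105.263ms @ 6 + 526.316ms (3/2)
8. 2631.579ms @ 15/2 + 526.316ms (3/2)
9. 3157.895ms @ 9 + 263.158ms (3/4)
10. 3421.053ms @ 39/4 + 263.158ms (3/4)
11. 3684.211ms @ 21/2 + 526.316ms (3/2)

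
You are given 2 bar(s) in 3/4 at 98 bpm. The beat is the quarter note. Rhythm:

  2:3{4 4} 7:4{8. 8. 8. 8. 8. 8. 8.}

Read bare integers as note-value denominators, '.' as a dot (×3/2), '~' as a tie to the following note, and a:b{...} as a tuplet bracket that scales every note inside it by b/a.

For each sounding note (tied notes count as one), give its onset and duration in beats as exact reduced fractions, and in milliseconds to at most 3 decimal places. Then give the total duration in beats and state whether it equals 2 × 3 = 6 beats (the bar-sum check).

1) 0.0ms=0b +918.367ms=3/2b
2) 918.367ms=3/2b +918.367ms=3/2b
3) 1836.735ms=3b +262.391ms=3/7b
4) 2099.125ms=24/7b +262.391ms=3/7b
5) 2361.516ms=27/7b +262.391ms=3/7b
6) 2623.907ms=30/7b +262.391ms=3/7b
7) 2886.297ms=33/7b +262.391ms=3/7b
8) 3148.688ms=36/7b +262.391ms=3/7b
9) 3411.079ms=39/7b +262.391ms=3/7b
Σ=6b of 6 (98bpm 3/4) — PASS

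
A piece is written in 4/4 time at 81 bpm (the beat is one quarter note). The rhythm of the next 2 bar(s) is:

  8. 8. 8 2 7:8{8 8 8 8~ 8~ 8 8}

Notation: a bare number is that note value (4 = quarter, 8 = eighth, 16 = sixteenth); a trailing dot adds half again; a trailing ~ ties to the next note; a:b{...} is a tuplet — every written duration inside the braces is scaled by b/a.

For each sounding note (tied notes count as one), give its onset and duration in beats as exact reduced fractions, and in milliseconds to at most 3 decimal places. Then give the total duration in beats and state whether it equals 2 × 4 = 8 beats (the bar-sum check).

1) 0.0ms=0b +555.556ms=3/4b
2) 555.556ms=3/4b +555.556ms=3/4b
3) 1111.111ms=3/2b +370.37ms=1/2b
4) 1481.481ms=2b +1481.481ms=2b
5) 2962.963ms=4b +423.28ms=4/7b
6) 3386.243ms=32/7b +423.28ms=4/7b
7) 3809.524ms=36/7b +423.28ms=4/7b
8) 4232.804ms=40/7b +1269.841ms=12/7b
9) 5502.646ms=52/7b +423.28ms=4/7b
Σ=8b of 8 (81bpm 4/4) — PASS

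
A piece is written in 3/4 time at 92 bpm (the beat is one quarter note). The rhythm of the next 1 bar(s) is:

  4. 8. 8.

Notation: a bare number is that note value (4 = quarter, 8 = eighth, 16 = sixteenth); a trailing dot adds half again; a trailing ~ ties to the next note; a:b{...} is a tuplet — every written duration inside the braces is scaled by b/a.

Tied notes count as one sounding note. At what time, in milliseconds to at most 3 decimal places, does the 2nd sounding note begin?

note 2 onset = 3/2b = 978.261ms

1. 0.0ms @ 0 + 978.261ms (3/2)
2. 978.261ms @ 3/2 + 489.13ms (3/4)
3. 1467.391ms @ 9/4 + 489.13ms (3/4)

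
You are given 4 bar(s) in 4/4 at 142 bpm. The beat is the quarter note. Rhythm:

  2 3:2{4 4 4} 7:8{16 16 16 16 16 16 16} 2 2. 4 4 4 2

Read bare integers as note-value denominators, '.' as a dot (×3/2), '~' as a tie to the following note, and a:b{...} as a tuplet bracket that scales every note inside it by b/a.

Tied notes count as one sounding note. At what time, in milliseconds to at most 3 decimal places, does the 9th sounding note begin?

note 9 onset = 36/7b = 2173.038ms

1. 0.0ms @ 0 + 845.07ms (2)
2. 845.07ms @ 2 + 281.69ms (2/3)
3. 1126.761ms @ 8/3 + 281.69ms (2/3)
4. 1408.451ms @ 10/3 + 281.69ms (2/3)
5. 1690.141ms @ 4 + 120.724ms (2/7)
6. 1810.865ms @ 30/7 + 120.724ms (2/7)
7. 1931.59ms @ 32/7 + 120.724ms (2/7)
8. 2052.314ms @ 34/7 + 120.724ms (2/7)
9. 2173.038ms @ 36/7 + 120.724ms (2/7)
10. 2293.763ms @ 38/7 + 120.724ms (2/7)
11. 2414.487ms @ 40/7 + 120.724ms (2/7)
12. 2535.211ms @ 6 + 845.07ms (2)
13. 3380.282ms @ 8 + 1267.606ms (3)
14. 4647.887ms @ 11 + 422.535ms (1)
15. 5070.423ms @ 12 + 422.535ms (1)
16. 5492.958ms @ 13 + 422.535ms (1)
17. 5915.493ms @ 14 + 845.07ms (2)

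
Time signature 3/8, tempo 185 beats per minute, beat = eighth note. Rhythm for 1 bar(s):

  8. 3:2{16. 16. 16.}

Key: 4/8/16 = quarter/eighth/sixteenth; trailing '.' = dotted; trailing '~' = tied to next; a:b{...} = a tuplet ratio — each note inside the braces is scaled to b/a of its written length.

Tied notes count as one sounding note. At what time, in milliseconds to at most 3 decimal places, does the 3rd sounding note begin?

1. 0.0ms @ 0 + 486.486ms (3/2)
2. 486.486ms @ 3/2 + 162.162ms (1/2)
3. 648.649ms @ 2 + 162.162ms (1/2)
4. 810.811ms @ 5/2 + 162.162ms (1/2)

note 3 onset = 2b = 648.649ms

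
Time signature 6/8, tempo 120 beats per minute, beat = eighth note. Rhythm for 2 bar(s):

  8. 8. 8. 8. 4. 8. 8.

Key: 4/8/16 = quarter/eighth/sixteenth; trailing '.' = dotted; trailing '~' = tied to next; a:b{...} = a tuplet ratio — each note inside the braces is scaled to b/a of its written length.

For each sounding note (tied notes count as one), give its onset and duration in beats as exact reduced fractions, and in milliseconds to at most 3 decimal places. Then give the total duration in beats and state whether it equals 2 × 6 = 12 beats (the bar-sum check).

1) 0.0ms=0b +750.0ms=3/2b
2) 750.0ms=3/2b +750.0ms=3/2b
3) 1500.0ms=3b +750.0ms=3/2b
4) 2250.0ms=9/2b +750.0ms=3/2b
5) 3000.0ms=6b +1500.0ms=3b
6) 4500.0ms=9b +750.0ms=3/2b
7) 5250.0ms=21/2b +750.0ms=3/2b
Σ=12b of 12 (120bpm 6/8) — PASS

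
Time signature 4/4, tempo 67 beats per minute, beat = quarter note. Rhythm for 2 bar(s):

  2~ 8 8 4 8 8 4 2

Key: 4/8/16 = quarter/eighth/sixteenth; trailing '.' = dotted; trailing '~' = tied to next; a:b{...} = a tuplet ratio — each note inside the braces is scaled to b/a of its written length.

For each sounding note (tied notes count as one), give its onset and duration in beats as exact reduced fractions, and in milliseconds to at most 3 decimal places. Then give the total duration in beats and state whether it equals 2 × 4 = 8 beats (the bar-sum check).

1) 0.0ms=0b +2238.806ms=5/2b
2) 2238.806ms=5/2b +447.761ms=1/2b
3) 2686.567ms=3b +895.522ms=1b
4) 3582.09ms=4b +447.761ms=1/2b
5) 4029.851ms=9/2b +447.761ms=1/2b
6) 4477.612ms=5b +895.522ms=1b
7) 5373.134ms=6b +1791.045ms=2b
Σ=8b of 8 (67bpm 4/4) — PASS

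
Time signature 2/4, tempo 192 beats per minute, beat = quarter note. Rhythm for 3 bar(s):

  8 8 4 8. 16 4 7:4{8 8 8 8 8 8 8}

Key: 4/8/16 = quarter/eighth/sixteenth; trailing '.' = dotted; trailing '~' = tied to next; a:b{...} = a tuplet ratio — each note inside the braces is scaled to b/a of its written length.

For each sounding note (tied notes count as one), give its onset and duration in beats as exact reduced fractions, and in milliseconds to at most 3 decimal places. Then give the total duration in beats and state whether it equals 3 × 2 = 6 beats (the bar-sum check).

1) 0.0ms=0b +156.25ms=1/2b
2) 156.25ms=1/2b +156.25ms=1/2b
3) 312.5ms=1b +312.5ms=1b
4) 625.0ms=2b +234.375ms=3/4b
5) 859.375ms=11/4b +78.125ms=1/4b
6) 937.5ms=3b +312.5ms=1b
7) 1250.0ms=4b +89.286ms=2/7b
8) 1339.286ms=30/7b +89.286ms=2/7b
9) 1428.571ms=32/7b +89.286ms=2/7b
10) 1517.857ms=34/7b +89.286ms=2/7b
11) 1607.143ms=36/7b +89.286ms=2/7b
12) 1696.429ms=38/7b +89.286ms=2/7b
13) 1785.714ms=40/7b +89.286ms=2/7b
Σ=6b of 6 (192bpm 2/4) — PASS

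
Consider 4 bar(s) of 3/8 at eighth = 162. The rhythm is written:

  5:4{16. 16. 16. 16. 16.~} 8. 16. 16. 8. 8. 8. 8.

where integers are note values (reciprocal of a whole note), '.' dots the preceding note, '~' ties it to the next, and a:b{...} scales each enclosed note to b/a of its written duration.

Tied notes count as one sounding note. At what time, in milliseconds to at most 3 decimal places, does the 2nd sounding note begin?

1. 0.0ms @ 0 + 222.222ms (3/5)
2. 222.222ms @ 3/5 + 222.222ms (3/5)
3. 444.444ms @ 6/5 + 222.222ms (3/5)
4. 666.667ms @ 9/5 + 222.222ms (3/5)
5. 888.889ms @ 12/5 + 777.778ms (21/10)
6. 1666.667ms @ 9/2 + 277.778ms (3/4)
7. 1944.444ms @ 21/4 + 277.778ms (3/4)
8. 2222.222ms @ 6 + 555.556ms (3/2)
9. 2777.778ms @ 15/2 + 555.556ms (3/2)
10. 3333.333ms @ 9 + 555.556ms (3/2)
11. 3888.889ms @ 21/2 + 555.556ms (3/2)

note 2 onset = 3/5b = 222.222ms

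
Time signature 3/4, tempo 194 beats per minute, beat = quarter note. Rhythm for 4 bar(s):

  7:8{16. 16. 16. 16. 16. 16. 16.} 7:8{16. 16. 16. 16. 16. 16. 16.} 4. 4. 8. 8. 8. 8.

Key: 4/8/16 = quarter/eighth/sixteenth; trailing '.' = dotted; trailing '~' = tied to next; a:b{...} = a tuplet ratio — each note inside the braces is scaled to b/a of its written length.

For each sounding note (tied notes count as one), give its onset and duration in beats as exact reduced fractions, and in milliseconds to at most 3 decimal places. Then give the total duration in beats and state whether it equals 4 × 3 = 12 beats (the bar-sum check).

1) 0.0ms=0b +132.548ms=3/7b
2) 132.548ms=3/7b +132.548ms=3/7b
3) 265.096ms=6/7b +132.548ms=3/7b
4) 397.644ms=9/7b +132.548ms=3/7b
5) 530.191ms=12/7b +132.548ms=3/7b
6) 662.739ms=15/7b +132.548ms=3/7b
7) 795.287ms=18/7b +132.548ms=3/7b
8) 927.835ms=3b +132.548ms=3/7b
9) 1060.383ms=24/7b +132.548ms=3/7b
10) 1192.931ms=27/7b +132.548ms=3/7b
11) 1325.479ms=30/7b +132.548ms=3/7b
12) 1458.027ms=33/7b +132.548ms=3/7b
13) 1590.574ms=36/7b +132.548ms=3/7b
14) 1723.122ms=39/7b +132.548ms=3/7b
15) 1855.67ms=6b +463.918ms=3/2b
16) 2319.588ms=15/2b +463.918ms=3/2b
17) 2783.505ms=9b +231.959ms=3/4b
18) 3015.464ms=39/4b +231.959ms=3/4b
19) 3247.423ms=21/2b +231.959ms=3/4b
20) 3479.381ms=45/4b +231.959ms=3/4b
Σ=12b of 12 (194bpm 3/4) — PASS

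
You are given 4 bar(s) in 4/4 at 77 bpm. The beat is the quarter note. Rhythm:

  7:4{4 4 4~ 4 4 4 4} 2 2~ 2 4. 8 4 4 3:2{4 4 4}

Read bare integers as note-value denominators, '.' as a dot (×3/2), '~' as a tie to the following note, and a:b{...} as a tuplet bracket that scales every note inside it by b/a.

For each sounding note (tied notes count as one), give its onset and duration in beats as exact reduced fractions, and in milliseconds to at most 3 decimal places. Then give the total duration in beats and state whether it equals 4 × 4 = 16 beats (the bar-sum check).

1) 0.0ms=0b +445.269ms=4/7b
2) 445.269ms=4/7b +445.269ms=4/7b
3) 890.538ms=8/7b +890.538ms=8/7b
4) 1781.076ms=16/7b +445.269ms=4/7b
5) 2226.345ms=20/7b +445.269ms=4/7b
6) 2671.614ms=24/7b +445.269ms=4/7b
7) 3116.883ms=4b +1558.442ms=2b
8) 4675.325ms=6b +3116.883ms=4b
9) 7792.208ms=10b +1168.831ms=3/2b
10) 8961.039ms=23/2b +389.61ms=1/2b
11) 9350.649ms=12b +779.221ms=1b
12) 10129.87ms=13b +779.221ms=1b
13) 10909.091ms=14b +519.481ms=2/3b
14) 11428.571ms=44/3b +519.481ms=2/3b
15) 11948.052ms=46/3b +519.481ms=2/3b
Σ=16b of 16 (77bpm 4/4) — PASS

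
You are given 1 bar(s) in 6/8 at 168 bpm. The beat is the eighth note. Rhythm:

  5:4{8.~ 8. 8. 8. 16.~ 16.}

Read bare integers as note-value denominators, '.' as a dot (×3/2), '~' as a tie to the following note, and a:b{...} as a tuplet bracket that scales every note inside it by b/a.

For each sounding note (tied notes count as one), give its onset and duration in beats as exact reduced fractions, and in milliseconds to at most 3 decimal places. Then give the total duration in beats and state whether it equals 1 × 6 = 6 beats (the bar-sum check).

1) 0.0ms=0b +857.143ms=12/5b
2) 857.143ms=12/5b +428.571ms=6/5b
3) 1285.714ms=18/5b +428.571ms=6/5b
4) 1714.286ms=24/5b +428.571ms=6/5b
Σ=6b of 6 (168bpm 6/8) — PASS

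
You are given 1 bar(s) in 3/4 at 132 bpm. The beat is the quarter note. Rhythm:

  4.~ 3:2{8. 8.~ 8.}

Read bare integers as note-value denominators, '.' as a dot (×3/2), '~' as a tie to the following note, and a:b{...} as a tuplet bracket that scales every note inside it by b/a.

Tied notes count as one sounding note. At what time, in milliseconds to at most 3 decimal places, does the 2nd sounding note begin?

note 2 onset = 2b = 909.091ms

1. 0.0ms @ 0 + 909.091ms (2)
2. 909.091ms @ 2 + 454.545ms (1)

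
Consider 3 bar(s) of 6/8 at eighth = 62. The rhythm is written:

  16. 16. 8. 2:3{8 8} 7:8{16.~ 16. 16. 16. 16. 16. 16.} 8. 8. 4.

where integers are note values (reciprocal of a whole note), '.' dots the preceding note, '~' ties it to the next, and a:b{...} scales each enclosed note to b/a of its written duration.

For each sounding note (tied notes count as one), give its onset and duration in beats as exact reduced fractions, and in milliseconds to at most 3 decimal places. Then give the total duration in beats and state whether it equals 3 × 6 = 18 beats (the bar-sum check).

1) 0.0ms=0b +725.806ms=3/4b
2) 725.806ms=3/4b +725.806ms=3/4b
3) 1451.613ms=3/2b +1451.613ms=3/2b
4) 2903.226ms=3b +1451.613ms=3/2b
5) 4354.839ms=9/2b +1451.613ms=3/2b
6) 5806.452ms=6b +1658.986ms=12/7b
7) 7465.438ms=54/7b +829.493ms=6/7b
8) 8294.931ms=60/7b +829.493ms=6/7b
9) 9124.424ms=66/7b +829.493ms=6/7b
10) 9953.917ms=72/7b +829.493ms=6/7b
11) 10783.41ms=78/7b +829.493ms=6/7b
12) 11612.903ms=12b +1451.613ms=3/2b
13) 13064.516ms=27/2b +1451.613ms=3/2b
14) 14516.129ms=15b +2903.226ms=3b
Σ=18b of 18 (62bpm 6/8) — PASS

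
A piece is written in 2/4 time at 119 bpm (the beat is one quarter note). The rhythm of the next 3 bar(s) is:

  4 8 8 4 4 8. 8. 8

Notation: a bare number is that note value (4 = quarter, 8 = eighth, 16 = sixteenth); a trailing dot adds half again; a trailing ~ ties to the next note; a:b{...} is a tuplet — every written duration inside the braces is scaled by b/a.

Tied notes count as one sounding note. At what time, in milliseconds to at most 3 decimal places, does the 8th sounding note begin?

note 8 onset = 11/2b = 2773.109ms

1. 0.0ms @ 0 + 504.202ms (1)
2. 504.202ms @ 1 + 252.101ms (1/2)
3. 756.303ms @ 3/2 + 252.101ms (1/2)
4. 1008.403ms @ 2 + 504.202ms (1)
5. 1512.605ms @ 3 + 504.202ms (1)
6. 2016.807ms @ 4 + 378.151ms (3/4)
7. 2394.958ms @ 19/4 + 378.151ms (3/4)
8. 2773.109ms @ 11/2 + 252.101ms (1/2)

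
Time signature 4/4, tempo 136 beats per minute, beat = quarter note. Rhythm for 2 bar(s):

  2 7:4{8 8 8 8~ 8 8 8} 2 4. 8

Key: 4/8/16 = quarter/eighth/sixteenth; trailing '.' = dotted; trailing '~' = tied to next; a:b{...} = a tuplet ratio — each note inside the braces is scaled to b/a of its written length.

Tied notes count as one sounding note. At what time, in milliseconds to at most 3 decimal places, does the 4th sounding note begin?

note 4 onset = 18/7b = 1134.454ms

1. 0.0ms @ 0 + 882.353ms (2)
2. 882.353ms @ 2 + 126.05ms (2/7)
3. 1008.403ms @ 16/7 + 126.05ms (2/7)
4. 1134.454ms @ 18/7 + 126.05ms (2/7)
5. 1260.504ms @ 20/7 + 252.101ms (4/7)
6. 1512.605ms @ 24/7 + 126.05ms (2/7)
7. 1638.655ms @ 26/7 + 126.05ms (2/7)
8. 1764.706ms @ 4 + 882.353ms (2)
9. 2647.059ms @ 6 + 661.765ms (3/2)
10. 3308.824ms @ 15/2 + 220.588ms (1/2)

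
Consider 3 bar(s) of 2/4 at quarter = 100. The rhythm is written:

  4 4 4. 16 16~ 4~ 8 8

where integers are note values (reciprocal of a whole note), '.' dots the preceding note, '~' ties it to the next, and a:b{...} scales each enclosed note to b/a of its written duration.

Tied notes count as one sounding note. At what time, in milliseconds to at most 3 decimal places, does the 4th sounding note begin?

note 4 onset = 7/2b = 2100.0ms

1. 0.0ms @ 0 + 600.0ms (1)
2. 600.0ms @ 1 + 600.0ms (1)
3. 1200.0ms @ 2 + 900.0ms (3/2)
4. 2100.0ms @ 7/2 + 150.0ms (1/4)
5. 2250.0ms @ 15/4 + 1050.0ms (7/4)
6. 3300.0ms @ 11/2 + 300.0ms (1/2)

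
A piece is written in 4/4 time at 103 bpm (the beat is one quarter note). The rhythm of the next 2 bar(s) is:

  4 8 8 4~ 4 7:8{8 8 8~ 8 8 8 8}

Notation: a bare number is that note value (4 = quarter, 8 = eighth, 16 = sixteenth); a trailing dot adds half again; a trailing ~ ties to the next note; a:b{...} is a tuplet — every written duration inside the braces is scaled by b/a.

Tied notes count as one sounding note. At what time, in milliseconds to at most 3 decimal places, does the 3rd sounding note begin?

note 3 onset = 3/2b = 873.786ms

1. 0.0ms @ 0 + 582.524ms (1)
2. 582.524ms @ 1 + 291.262ms (1/2)
3. 873.786ms @ 3/2 + 291.262ms (1/2)
4. 1165.049ms @ 2 + 1165.049ms (2)
5. 2330.097ms @ 4 + 332.871ms (4/7)
6. 2662.968ms @ 32/7 + 332.871ms (4/7)
7. 2995.839ms @ 36/7 + 665.742ms (8/7)
8. 3661.581ms @ 44/7 + 332.871ms (4/7)
9. 3994.452ms @ 48/7 + 332.871ms (4/7)
10. 4327.323ms @ 52/7 + 332.871ms (4/7)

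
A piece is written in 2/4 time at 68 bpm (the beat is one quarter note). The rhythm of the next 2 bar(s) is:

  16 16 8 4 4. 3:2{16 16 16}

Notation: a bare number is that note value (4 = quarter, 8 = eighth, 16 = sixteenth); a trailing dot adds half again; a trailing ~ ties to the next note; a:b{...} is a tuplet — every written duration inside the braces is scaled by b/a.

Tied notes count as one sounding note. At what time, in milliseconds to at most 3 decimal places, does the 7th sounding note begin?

note 7 onset = 11/3b = 3235.294ms

1. 0.0ms @ 0 + 220.588ms (1/4)
2. 220.588ms @ 1/4 + 220.588ms (1/4)
3. 441.176ms @ 1/2 + 441.176ms (1/2)
4. 882.353ms @ 1 + 882.353ms (1)
5. 1764.706ms @ 2 + 1323.529ms (3/2)
6. 3088.235ms @ 7/2 + 147.059ms (1/6)
7. 3235.294ms @ 11/3 + 147.059ms (1/6)
8. 3382.353ms @ 23/6 + 147.059ms (1/6)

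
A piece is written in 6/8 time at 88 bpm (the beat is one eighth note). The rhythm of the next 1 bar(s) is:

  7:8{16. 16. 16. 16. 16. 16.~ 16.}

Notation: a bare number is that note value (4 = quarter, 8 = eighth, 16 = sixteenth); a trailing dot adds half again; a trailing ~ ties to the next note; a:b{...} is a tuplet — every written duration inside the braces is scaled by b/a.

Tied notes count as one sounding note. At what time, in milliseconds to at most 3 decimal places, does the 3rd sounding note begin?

1. 0.0ms @ 0 + 584.416ms (6/7)
2. 584.416ms @ 6/7 + 584.416ms (6/7)
3. 1168.831ms @ 12/7 + 584.416ms (6/7)
4. 1753.247ms @ 18/7 + 584.416ms (6/7)
5. 2337.662ms @ 24/7 + 584.416ms (6/7)
6. 2922.078ms @ 30/7 + 1168.831ms (12/7)

note 3 onset = 12/7b = 1168.831ms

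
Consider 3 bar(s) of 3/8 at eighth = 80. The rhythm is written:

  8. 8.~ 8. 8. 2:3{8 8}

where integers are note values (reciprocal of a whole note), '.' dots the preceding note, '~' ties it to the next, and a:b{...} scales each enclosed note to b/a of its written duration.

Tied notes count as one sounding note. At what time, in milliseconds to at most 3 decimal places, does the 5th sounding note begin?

note 5 onset = 15/2b = 5625.0ms

1. 0.0ms @ 0 + 1125.0ms (3/2)
2. 1125.0ms @ 3/2 + 2250.0ms (3)
3. 3375.0ms @ 9/2 + 1125.0ms (3/2)
4. 4500.0ms @ 6 + 1125.0ms (3/2)
5. 5625.0ms @ 15/2 + 1125.0ms (3/2)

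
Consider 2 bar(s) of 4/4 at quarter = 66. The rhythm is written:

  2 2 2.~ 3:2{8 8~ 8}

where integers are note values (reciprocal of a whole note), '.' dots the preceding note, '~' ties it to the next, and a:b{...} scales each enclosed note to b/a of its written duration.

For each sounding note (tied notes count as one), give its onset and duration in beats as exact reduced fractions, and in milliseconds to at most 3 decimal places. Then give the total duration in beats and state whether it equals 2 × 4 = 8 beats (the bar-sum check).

1) 0.0ms=0b +1818.182ms=2b
2) 1818.182ms=2b +1818.182ms=2b
3) 3636.364ms=4b +3030.303ms=10/3b
4) 6666.667ms=22/3b +606.061ms=2/3b
Σ=8b of 8 (66bpm 4/4) — PASS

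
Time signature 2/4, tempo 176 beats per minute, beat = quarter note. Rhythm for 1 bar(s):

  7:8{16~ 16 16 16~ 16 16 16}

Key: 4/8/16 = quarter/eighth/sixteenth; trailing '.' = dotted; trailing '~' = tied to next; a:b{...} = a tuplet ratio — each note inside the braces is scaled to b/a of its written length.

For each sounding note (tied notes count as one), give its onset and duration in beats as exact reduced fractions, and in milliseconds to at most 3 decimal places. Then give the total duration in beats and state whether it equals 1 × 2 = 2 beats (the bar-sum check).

1) 0.0ms=0b +194.805ms=4/7b
2) 194.805ms=4/7b +97.403ms=2/7b
3) 292.208ms=6/7b +194.805ms=4/7b
4) 487.013ms=10/7b +97.403ms=2/7b
5) 584.416ms=12/7b +97.403ms=2/7b
Σ=2b of 2 (176bpm 2/4) — PASS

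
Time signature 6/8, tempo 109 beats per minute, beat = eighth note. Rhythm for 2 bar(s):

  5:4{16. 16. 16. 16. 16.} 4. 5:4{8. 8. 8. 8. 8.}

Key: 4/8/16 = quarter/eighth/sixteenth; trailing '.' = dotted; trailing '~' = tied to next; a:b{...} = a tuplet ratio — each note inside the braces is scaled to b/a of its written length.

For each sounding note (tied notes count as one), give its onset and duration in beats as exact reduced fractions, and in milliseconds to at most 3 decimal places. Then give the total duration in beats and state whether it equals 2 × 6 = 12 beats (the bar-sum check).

1) 0.0ms=0b +330.275ms=3/5b
2) 330.275ms=3/5b +330.275ms=3/5b
3) 660.55ms=6/5b +330.275ms=3/5b
4) 990.826ms=9/5b +330.275ms=3/5b
5) 1321.101ms=12/5b +330.275ms=3/5b
6) 1651.376ms=3b +1651.376ms=3b
7) 3302.752ms=6b +660.55ms=6/5b
8) 3963.303ms=36/5b +660.55ms=6/5b
9) 4623.853ms=42/5b +660.55ms=6/5b
10) 5284.404ms=48/5b +660.55ms=6/5b
11) 5944.954ms=54/5b +660.55ms=6/5b
Σ=12b of 12 (109bpm 6/8) — PASS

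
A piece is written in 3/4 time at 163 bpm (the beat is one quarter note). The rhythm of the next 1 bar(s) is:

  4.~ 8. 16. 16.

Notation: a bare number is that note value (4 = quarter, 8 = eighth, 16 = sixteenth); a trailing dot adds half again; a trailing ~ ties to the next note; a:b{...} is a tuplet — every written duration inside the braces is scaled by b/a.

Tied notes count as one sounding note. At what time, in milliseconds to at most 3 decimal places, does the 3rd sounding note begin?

1. 0.0ms @ 0 + 828.221ms (9/4)
2. 828.221ms @ 9/4 + 138.037ms (3/8)
3. 966.258ms @ 21/8 + 138.037ms (3/8)

note 3 onset = 21/8b = 966.258ms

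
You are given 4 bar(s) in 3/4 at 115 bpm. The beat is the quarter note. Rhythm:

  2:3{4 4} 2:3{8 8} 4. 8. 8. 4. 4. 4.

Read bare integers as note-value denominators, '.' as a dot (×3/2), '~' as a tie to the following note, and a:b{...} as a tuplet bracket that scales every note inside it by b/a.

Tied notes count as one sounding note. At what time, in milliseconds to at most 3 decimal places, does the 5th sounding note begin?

1. 0.0ms @ 0 + 782.609ms (3/2)
2. 782.609ms @ 3/2 + 782.609ms (3/2)
3. 1565.217ms @ 3 + 391.304ms (3/4)
4. 1956.522ms @ 15/4 + 391.304ms (3/4)
5. 2347.826ms @ 9/2 + 782.609ms (3/2)
6. 3130.435ms @ 6 + 391.304ms (3/4)
7. 3521.739ms @ 27/4 + 391.304ms (3/4)
8. 3913.043ms @ 15/2 + 782.609ms (3/2)
9. 4695.652ms @ 9 + 782.609ms (3/2)
10. 5478.261ms @ 21/2 + 782.609ms (3/2)

note 5 onset = 9/2b = 2347.826ms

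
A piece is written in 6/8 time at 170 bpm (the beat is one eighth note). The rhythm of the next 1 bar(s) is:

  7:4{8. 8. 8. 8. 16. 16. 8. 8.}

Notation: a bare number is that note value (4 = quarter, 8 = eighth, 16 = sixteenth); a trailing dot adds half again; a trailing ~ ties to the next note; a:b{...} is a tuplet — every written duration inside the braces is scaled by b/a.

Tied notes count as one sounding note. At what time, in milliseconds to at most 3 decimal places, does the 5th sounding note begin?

note 5 onset = 24/7b = 1210.084ms

1. 0.0ms @ 0 + 302.521ms (6/7)
2. 302.521ms @ 6/7 + 302.521ms (6/7)
3. 605.042ms @ 12/7 + 302.521ms (6/7)
4. 907.563ms @ 18/7 + 302.521ms (6/7)
5. 1210.084ms @ 24/7 + 151.261ms (3/7)
6. 1361.345ms @ 27/7 + 151.261ms (3/7)
7. 1512.605ms @ 30/7 + 302.521ms (6/7)
8. 1815.126ms @ 36/7 + 302.521ms (6/7)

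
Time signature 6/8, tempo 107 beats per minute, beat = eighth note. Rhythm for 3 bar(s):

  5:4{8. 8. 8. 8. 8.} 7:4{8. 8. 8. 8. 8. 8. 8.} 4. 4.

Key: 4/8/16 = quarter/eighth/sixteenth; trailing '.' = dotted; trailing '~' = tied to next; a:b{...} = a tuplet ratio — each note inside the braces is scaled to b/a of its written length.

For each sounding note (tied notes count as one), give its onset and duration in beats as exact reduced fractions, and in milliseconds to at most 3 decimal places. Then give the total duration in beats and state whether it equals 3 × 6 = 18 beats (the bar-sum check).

1) 0.0ms=0b +672.897ms=6/5b
2) 672.897ms=6/5b +672.897ms=6/5b
3) 1345.794ms=12/5b +672.897ms=6/5b
4) 2018.692ms=18/5b +672.897ms=6/5b
5) 2691.589ms=24/5b +672.897ms=6/5b
6) 3364.486ms=6b +480.641ms=6/7b
7) 3845.127ms=48/7b +480.641ms=6/7b
8) 4325.768ms=54/7b +480.641ms=6/7b
9) 4806.409ms=60/7b +480.641ms=6/7b
10) 5287.049ms=66/7b +480.641ms=6/7b
11) 5767.69ms=72/7b +480.641ms=6/7b
12) 6248.331ms=78/7b +480.641ms=6/7b
13) 6728.972ms=12b +1682.243ms=3b
14) 8411.215ms=15b +1682.243ms=3b
Σ=18b of 18 (107bpm 6/8) — PASS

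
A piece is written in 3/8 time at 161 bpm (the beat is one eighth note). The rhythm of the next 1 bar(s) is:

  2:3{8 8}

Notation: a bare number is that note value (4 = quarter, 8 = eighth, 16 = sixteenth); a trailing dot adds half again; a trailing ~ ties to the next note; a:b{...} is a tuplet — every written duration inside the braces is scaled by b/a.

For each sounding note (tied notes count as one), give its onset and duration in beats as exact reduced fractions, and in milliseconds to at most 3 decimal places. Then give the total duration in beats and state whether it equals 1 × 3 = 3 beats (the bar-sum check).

1) 0.0ms=0b +559.006ms=3/2b
2) 559.006ms=3/2b +559.006ms=3/2b
Σ=3b of 3 (161bpm 3/8) — PASS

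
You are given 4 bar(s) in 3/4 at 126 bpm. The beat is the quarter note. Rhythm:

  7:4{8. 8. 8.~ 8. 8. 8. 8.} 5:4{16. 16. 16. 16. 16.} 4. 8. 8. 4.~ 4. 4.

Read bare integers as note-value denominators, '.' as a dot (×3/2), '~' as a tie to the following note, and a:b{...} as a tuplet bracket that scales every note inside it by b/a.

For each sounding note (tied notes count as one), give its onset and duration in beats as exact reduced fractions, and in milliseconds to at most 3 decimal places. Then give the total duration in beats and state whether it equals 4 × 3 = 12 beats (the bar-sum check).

1) 0.0ms=0b +204.082ms=3/7b
2) 204.082ms=3/7b +204.082ms=3/7b
3) 408.163ms=6/7b +408.163ms=6/7b
4) 816.327ms=12/7b +204.082ms=3/7b
5) 1020.408ms=15/7b +204.082ms=3/7b
6) 1224.49ms=18/7b +204.082ms=3/7b
7) 1428.571ms=3b +142.857ms=3/10b
8) 1571.429ms=33/10b +142.857ms=3/10b
9) 1714.286ms=18/5b +142.857ms=3/10b
10) 1857.143ms=39/10b +142.857ms=3/10b
11) 2000.0ms=21/5b +142.857ms=3/10b
12) 2142.857ms=9/2b +714.286ms=3/2b
13) 2857.143ms=6b +357.143ms=3/4b
14) 3214.286ms=27/4b +357.143ms=3/4b
15) 3571.429ms=15/2b +1428.571ms=3b
16) 5000.0ms=21/2b +714.286ms=3/2b
Σ=12b of 12 (126bpm 3/4) — PASS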